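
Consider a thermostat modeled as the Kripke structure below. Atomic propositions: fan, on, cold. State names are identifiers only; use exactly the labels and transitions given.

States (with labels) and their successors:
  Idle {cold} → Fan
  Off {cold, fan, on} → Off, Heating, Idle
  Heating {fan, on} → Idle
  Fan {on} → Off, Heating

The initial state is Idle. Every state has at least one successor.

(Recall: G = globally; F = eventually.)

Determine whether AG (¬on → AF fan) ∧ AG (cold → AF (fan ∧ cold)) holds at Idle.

States satisfying ¬on → AF fan: {Idle, Off, Heating, Fan}.
States satisfying AG (¬on → AF fan): {Idle, Off, Heating, Fan}.
States satisfying cold → AF (fan ∧ cold): {Off, Heating, Fan}.
States satisfying AG (cold → AF (fan ∧ cold)): ∅.
States satisfying AG (¬on → AF fan) ∧ AG (cold → AF (fan ∧ cold)): ∅.
Idle ∉ Sat(AG (¬on → AF fan) ∧ AG (cold → AF (fan ∧ cold))).

No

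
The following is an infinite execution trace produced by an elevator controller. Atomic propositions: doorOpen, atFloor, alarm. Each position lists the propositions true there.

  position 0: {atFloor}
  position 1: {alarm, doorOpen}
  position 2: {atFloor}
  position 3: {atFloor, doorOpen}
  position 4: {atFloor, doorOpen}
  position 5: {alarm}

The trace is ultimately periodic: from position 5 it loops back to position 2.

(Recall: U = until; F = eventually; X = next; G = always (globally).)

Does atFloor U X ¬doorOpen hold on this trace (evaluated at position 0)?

Walking from position 0: X ¬doorOpen first holds at position 1, and atFloor holds at every earlier position along the way, so atFloor U X ¬doorOpen holds.

Yes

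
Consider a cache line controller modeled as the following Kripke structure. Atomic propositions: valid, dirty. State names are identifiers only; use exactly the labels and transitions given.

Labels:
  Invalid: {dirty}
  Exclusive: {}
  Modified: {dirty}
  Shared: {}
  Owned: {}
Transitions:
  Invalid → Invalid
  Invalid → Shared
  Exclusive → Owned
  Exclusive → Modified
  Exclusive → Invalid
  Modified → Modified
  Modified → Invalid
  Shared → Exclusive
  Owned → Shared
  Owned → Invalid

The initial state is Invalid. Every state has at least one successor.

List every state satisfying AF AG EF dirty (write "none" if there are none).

States satisfying AG EF dirty: {Invalid, Exclusive, Modified, Shared, Owned}.
States satisfying AF AG EF dirty: {Invalid, Exclusive, Modified, Shared, Owned}.

{Invalid, Exclusive, Modified, Shared, Owned}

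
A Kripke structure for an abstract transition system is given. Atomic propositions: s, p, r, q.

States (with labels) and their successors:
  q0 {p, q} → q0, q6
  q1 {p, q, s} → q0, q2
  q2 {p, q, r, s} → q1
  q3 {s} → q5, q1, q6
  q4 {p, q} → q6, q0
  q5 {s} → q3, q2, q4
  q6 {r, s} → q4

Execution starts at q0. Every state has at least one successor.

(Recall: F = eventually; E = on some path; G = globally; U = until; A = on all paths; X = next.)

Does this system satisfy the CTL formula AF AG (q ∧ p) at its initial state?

Does not hold

States satisfying AG (q ∧ p): ∅.
States satisfying AF AG (q ∧ p): ∅.
There is a path from q0 along which AG (q ∧ p) never holds.
q0 ∉ Sat(AF AG (q ∧ p)).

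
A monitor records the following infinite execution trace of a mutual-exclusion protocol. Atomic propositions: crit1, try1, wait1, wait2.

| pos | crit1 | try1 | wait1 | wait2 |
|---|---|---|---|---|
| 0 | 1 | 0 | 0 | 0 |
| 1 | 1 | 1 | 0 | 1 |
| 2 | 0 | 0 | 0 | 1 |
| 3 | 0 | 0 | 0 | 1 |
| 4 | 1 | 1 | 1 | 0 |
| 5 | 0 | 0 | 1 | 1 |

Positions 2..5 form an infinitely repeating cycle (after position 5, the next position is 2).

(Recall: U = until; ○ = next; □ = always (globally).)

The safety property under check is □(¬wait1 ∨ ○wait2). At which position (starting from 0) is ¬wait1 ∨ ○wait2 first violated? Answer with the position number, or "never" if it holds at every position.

never

¬wait1 ∨ ○wait2 holds at every position 0..5, and those are all the positions the trace ever visits, so the invariant □(¬wait1 ∨ ○wait2) is never violated.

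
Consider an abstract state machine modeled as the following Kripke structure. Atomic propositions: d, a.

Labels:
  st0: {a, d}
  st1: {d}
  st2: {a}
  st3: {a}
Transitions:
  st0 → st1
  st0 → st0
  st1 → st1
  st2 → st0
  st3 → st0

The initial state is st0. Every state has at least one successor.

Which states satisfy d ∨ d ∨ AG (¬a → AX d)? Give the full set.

{st0, st1, st2, st3}

States satisfying d ∨ d: {st0, st1}.
States satisfying ¬a → AX d: {st0, st1, st2, st3}.
States satisfying AG (¬a → AX d): {st0, st1, st2, st3}.
States satisfying d ∨ d ∨ AG (¬a → AX d): {st0, st1, st2, st3}.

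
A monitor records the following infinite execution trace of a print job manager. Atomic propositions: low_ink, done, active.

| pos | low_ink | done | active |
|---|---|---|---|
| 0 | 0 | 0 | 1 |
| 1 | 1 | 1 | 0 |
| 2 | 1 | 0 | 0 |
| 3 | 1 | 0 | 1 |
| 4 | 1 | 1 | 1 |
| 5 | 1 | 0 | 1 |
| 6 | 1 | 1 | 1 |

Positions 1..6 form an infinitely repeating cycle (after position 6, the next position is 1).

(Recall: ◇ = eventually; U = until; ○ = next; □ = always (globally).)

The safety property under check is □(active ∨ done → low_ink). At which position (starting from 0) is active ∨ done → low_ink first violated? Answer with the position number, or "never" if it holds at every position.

0

At position 0 the labels are {active}, so active ∨ done → low_ink is false there. This is the first violation.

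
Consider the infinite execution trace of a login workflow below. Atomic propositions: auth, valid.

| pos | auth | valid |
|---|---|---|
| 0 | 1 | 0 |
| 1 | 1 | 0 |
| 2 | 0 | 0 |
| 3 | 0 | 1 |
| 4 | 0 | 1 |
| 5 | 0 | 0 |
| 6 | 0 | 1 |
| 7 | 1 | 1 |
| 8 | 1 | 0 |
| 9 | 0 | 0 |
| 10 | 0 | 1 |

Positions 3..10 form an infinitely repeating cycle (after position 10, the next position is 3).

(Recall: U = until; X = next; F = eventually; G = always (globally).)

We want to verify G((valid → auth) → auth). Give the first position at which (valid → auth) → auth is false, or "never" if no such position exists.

2

Check (valid → auth) → auth at each position in order: 0 ✓, 1 ✓.
At position 2 the labels are {}, so (valid → auth) → auth is false there. This is the first violation.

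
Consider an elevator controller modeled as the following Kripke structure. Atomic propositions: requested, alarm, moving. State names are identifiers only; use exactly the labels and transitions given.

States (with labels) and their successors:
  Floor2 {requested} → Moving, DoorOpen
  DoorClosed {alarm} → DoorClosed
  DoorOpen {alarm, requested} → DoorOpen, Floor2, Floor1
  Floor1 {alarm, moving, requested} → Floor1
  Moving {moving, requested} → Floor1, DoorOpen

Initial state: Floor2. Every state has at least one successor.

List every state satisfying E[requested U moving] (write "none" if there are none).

States satisfying requested: {Floor2, DoorOpen, Floor1, Moving}.
States satisfying moving: {Floor1, Moving}.
States satisfying E[requested U moving]: {Floor2, DoorOpen, Floor1, Moving}.

{Floor2, DoorOpen, Floor1, Moving}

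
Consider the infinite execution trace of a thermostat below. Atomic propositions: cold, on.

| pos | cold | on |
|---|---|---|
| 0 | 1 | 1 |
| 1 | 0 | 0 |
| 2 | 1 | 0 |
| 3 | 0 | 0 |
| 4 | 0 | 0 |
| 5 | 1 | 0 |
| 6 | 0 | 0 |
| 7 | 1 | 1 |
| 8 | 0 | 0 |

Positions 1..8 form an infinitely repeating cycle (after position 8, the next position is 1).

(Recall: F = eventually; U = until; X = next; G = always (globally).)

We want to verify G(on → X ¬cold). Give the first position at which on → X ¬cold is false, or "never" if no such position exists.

never

on → X ¬cold holds at every position 0..8, and those are all the positions the trace ever visits, so the invariant G(on → X ¬cold) is never violated.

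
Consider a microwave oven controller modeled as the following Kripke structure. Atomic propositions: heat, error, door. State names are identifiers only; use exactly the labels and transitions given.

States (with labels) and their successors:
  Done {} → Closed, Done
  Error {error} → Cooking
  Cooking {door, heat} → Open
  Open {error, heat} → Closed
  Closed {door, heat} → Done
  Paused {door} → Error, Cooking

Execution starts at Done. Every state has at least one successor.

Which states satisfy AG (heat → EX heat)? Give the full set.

States satisfying heat → EX heat: {Done, Error, Cooking, Open, Paused}.
States satisfying AG (heat → EX heat): ∅.

none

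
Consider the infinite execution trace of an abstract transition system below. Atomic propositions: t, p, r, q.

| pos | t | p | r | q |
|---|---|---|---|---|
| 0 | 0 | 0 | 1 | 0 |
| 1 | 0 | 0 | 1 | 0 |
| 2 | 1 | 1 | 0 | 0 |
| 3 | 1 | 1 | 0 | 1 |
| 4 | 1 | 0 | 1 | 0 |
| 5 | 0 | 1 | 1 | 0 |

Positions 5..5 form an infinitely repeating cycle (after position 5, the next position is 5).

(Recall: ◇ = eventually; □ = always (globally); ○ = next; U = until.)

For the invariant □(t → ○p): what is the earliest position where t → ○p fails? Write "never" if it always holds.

3

Check t → ○p at each position in order: 0 ✓, 1 ✓, 2 ✓.
At position 3 the labels are {p, q, t} and the next position 4 has {r, t}, so t → ○p is false there. This is the first violation.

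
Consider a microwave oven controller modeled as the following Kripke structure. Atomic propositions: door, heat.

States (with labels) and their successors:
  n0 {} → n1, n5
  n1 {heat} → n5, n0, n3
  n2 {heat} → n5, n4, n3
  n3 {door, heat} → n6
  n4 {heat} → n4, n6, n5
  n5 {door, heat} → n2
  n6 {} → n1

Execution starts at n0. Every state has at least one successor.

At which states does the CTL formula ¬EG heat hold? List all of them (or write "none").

{n0, n3, n6}

States satisfying heat: {n1, n2, n3, n4, n5}.
States satisfying EG heat: {n1, n2, n4, n5}.
States satisfying ¬EG heat: {n0, n3, n6}.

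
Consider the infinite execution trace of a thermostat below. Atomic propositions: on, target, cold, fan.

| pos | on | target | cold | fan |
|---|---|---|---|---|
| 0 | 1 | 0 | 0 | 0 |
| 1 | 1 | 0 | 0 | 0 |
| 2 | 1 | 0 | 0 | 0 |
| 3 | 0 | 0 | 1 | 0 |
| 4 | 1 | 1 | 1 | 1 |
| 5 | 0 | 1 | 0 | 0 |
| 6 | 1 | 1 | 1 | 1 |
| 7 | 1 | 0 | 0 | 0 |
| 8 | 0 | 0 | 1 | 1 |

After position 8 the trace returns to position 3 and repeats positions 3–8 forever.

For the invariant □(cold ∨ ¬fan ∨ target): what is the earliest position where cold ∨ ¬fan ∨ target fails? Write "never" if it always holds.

never

cold ∨ ¬fan ∨ target holds at every position 0..8, and those are all the positions the trace ever visits, so the invariant □(cold ∨ ¬fan ∨ target) is never violated.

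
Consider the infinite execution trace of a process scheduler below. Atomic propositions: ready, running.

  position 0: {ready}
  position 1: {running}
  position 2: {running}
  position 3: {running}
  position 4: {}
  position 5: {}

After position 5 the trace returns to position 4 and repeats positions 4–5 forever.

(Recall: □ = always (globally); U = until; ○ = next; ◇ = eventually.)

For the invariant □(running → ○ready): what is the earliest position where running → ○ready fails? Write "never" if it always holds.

Check running → ○ready at each position in order: 0 ✓.
At position 1 the labels are {running} and the next position 2 has {running}, so running → ○ready is false there. This is the first violation.

1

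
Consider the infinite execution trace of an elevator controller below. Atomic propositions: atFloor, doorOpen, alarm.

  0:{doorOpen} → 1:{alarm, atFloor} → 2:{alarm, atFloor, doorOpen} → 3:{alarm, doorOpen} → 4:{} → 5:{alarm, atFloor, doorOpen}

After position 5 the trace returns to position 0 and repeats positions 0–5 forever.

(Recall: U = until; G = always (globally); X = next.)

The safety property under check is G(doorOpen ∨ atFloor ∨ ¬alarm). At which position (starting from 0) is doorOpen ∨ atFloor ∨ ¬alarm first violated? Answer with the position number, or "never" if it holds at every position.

never

doorOpen ∨ atFloor ∨ ¬alarm holds at every position 0..5, and those are all the positions the trace ever visits, so the invariant G(doorOpen ∨ atFloor ∨ ¬alarm) is never violated.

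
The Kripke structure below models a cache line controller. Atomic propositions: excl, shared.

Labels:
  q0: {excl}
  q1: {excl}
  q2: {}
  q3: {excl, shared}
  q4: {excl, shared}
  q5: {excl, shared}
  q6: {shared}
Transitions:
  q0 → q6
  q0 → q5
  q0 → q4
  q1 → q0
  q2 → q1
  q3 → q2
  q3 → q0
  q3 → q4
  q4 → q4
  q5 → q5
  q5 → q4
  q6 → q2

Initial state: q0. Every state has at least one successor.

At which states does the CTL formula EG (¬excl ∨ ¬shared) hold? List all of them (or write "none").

{q0, q1, q2, q6}

States satisfying ¬excl ∨ ¬shared: {q0, q1, q2, q6}.
States satisfying EG (¬excl ∨ ¬shared): {q0, q1, q2, q6}.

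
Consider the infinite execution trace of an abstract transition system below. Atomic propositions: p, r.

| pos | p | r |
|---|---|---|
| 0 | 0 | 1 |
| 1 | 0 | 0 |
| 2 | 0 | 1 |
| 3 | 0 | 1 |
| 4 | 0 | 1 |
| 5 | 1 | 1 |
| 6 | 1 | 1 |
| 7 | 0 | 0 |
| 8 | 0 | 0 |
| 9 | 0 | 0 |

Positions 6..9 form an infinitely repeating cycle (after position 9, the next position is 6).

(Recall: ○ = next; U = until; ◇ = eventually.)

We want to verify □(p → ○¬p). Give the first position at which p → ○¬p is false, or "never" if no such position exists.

5

Check p → ○¬p at each position in order: 0 ✓, 1 ✓, 2 ✓, 3 ✓, 4 ✓.
At position 5 the labels are {p, r} and the next position 6 has {p, r}, so p → ○¬p is false there. This is the first violation.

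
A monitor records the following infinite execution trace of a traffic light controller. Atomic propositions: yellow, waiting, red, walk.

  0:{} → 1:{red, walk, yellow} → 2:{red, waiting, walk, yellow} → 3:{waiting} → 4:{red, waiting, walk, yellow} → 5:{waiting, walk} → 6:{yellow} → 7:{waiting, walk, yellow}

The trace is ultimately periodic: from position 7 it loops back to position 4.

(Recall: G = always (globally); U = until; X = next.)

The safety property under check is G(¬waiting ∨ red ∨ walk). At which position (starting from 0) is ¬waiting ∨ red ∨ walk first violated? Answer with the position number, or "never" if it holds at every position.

3

Check ¬waiting ∨ red ∨ walk at each position in order: 0 ✓, 1 ✓, 2 ✓.
At position 3 the labels are {waiting}, so ¬waiting ∨ red ∨ walk is false there. This is the first violation.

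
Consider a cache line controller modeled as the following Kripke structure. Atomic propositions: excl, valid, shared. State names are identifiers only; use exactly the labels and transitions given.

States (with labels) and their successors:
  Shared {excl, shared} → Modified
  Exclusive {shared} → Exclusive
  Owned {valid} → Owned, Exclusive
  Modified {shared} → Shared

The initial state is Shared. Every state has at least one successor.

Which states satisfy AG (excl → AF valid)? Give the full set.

{Exclusive, Owned}

States satisfying excl → AF valid: {Exclusive, Owned, Modified}.
States satisfying AG (excl → AF valid): {Exclusive, Owned}.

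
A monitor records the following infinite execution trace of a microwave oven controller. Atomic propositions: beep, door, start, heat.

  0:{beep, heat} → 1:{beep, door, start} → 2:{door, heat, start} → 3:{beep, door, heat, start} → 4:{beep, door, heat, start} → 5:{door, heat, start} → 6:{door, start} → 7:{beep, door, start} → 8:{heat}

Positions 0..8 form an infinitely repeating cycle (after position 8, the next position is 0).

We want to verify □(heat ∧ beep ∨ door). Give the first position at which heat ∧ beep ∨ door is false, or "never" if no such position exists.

Check heat ∧ beep ∨ door at each position in order: 0 ✓, 1 ✓, 2 ✓, 3 ✓, 4 ✓, 5 ✓, 6 ✓, 7 ✓.
At position 8 the labels are {heat}, so heat ∧ beep ∨ door is false there. This is the first violation.

8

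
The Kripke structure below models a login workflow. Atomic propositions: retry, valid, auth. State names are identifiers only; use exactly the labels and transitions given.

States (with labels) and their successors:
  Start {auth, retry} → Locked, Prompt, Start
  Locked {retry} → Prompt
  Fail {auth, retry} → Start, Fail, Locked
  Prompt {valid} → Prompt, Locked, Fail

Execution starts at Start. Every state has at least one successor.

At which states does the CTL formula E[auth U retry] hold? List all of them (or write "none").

{Start, Locked, Fail}

States satisfying auth: {Start, Fail}.
States satisfying retry: {Start, Locked, Fail}.
States satisfying E[auth U retry]: {Start, Locked, Fail}.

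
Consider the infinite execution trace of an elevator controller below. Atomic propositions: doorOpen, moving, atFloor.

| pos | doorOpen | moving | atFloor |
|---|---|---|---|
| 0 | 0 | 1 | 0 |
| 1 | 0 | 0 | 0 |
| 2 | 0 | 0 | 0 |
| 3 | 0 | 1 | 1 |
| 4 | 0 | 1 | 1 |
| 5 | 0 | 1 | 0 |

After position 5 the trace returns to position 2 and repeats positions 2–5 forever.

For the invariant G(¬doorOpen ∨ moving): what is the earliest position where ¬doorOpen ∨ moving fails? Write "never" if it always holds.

never

¬doorOpen ∨ moving holds at every position 0..5, and those are all the positions the trace ever visits, so the invariant G(¬doorOpen ∨ moving) is never violated.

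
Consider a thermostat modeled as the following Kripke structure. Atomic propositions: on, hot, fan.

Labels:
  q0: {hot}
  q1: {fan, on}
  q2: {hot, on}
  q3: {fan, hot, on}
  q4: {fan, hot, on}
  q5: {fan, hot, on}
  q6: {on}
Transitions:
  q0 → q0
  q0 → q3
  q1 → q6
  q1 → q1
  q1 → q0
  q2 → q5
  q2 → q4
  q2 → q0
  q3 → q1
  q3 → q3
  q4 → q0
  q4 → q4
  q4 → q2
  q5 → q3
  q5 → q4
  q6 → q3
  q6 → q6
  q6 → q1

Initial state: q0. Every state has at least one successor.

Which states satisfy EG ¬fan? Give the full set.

States satisfying ¬fan: {q0, q2, q6}.
States satisfying EG ¬fan: {q0, q2, q6}.

{q0, q2, q6}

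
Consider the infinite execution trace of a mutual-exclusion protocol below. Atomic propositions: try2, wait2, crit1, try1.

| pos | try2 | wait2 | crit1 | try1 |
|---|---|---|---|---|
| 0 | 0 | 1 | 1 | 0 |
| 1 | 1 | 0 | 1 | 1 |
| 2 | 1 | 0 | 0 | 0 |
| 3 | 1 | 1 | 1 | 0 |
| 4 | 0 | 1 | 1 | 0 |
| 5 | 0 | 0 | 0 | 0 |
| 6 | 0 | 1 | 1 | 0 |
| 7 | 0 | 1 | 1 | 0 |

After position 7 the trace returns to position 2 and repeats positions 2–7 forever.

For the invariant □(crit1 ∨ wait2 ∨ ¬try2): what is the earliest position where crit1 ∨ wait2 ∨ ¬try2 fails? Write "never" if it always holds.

2

Check crit1 ∨ wait2 ∨ ¬try2 at each position in order: 0 ✓, 1 ✓.
At position 2 the labels are {try2}, so crit1 ∨ wait2 ∨ ¬try2 is false there. This is the first violation.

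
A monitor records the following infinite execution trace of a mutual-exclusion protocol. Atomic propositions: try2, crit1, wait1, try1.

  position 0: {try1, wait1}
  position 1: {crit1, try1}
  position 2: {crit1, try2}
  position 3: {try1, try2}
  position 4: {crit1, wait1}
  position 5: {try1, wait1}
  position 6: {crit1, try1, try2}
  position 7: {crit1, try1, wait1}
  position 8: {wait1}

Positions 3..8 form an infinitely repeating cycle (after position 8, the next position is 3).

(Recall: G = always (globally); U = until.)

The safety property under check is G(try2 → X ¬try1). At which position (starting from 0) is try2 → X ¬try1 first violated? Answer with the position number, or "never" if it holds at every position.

Check try2 → X ¬try1 at each position in order: 0 ✓, 1 ✓.
At position 2 the labels are {crit1, try2} and the next position 3 has {try1, try2}, so try2 → X ¬try1 is false there. This is the first violation.

2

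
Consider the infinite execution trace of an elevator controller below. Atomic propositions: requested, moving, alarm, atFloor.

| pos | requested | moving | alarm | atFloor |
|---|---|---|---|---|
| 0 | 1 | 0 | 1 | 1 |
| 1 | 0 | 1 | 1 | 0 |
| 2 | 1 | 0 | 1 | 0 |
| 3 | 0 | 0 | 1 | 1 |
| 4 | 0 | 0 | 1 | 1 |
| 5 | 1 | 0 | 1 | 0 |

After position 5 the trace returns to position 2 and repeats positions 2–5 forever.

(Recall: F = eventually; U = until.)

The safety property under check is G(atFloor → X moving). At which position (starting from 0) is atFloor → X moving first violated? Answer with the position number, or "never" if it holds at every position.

3

Check atFloor → X moving at each position in order: 0 ✓, 1 ✓, 2 ✓.
At position 3 the labels are {alarm, atFloor} and the next position 4 has {alarm, atFloor}, so atFloor → X moving is false there. This is the first violation.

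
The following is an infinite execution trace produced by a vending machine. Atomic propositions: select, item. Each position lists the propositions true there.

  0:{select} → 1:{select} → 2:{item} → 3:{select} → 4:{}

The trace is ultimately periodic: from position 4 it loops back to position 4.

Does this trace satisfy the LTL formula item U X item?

Walking from position 0: at position 0, X item has not yet held and item fails, so item U X item is false.

No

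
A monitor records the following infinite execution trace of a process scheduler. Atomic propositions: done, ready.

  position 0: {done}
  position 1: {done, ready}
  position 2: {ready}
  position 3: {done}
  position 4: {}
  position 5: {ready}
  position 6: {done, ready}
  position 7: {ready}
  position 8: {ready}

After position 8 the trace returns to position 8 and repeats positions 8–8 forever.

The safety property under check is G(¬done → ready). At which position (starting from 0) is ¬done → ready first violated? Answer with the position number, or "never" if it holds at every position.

4

Check ¬done → ready at each position in order: 0 ✓, 1 ✓, 2 ✓, 3 ✓.
At position 4 the labels are {}, so ¬done → ready is false there. This is the first violation.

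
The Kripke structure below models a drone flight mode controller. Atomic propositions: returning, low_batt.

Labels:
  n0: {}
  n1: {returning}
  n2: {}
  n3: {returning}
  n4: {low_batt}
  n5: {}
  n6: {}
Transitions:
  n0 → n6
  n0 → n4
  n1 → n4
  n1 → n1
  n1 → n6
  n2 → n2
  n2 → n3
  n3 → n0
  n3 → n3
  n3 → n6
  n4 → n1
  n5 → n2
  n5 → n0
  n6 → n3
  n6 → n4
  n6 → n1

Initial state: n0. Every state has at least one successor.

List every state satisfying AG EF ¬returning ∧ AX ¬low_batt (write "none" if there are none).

States satisfying EF ¬returning: {n0, n1, n2, n3, n4, n5, n6}.
States satisfying AG EF ¬returning: {n0, n1, n2, n3, n4, n5, n6}.
States satisfying ¬low_batt: {n0, n1, n2, n3, n5, n6}.
States satisfying AX ¬low_batt: {n2, n3, n4, n5}.
States satisfying AG EF ¬returning ∧ AX ¬low_batt: {n2, n3, n4, n5}.

{n2, n3, n4, n5}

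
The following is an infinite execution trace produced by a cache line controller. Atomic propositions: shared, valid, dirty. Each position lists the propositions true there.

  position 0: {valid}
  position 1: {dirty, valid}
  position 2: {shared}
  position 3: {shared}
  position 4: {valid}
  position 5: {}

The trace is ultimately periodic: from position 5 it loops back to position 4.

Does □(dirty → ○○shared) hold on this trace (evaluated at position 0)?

dirty → ○○shared holds at every position 0..5, and those are all positions ever visited, so □(dirty → ○○shared) holds.
Positions where dirty holds: 1.
Check ○○shared at each: 1→ok.

Satisfied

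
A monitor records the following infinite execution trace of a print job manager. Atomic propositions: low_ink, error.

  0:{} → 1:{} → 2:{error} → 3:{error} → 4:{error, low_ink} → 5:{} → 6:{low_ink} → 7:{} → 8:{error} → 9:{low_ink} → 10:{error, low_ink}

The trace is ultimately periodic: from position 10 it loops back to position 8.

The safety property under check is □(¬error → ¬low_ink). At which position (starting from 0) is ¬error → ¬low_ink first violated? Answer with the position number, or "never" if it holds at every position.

Check ¬error → ¬low_ink at each position in order: 0 ✓, 1 ✓, 2 ✓, 3 ✓, 4 ✓, 5 ✓.
At position 6 the labels are {low_ink}, so ¬error → ¬low_ink is false there. This is the first violation.

6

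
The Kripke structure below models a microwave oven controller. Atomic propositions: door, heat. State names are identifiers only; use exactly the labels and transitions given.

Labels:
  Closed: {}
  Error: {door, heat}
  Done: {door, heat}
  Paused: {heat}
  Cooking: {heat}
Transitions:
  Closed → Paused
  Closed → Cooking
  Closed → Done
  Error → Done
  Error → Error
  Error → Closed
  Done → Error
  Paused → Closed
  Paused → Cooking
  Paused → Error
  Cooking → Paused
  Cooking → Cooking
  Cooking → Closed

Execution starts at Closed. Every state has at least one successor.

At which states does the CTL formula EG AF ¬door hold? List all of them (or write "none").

States satisfying AF ¬door: {Closed, Paused, Cooking}.
States satisfying EG AF ¬door: {Closed, Paused, Cooking}.

{Closed, Paused, Cooking}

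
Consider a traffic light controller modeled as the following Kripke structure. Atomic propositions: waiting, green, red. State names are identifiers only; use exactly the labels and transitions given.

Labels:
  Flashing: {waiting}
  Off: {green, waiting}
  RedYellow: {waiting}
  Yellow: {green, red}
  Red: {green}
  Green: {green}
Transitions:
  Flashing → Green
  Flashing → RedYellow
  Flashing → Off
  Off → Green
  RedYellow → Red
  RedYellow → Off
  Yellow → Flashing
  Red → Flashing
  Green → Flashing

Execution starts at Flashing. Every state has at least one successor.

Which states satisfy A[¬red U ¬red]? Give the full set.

{Flashing, Off, RedYellow, Red, Green}

States satisfying ¬red: {Flashing, Off, RedYellow, Red, Green}.
States satisfying A[¬red U ¬red]: {Flashing, Off, RedYellow, Red, Green}.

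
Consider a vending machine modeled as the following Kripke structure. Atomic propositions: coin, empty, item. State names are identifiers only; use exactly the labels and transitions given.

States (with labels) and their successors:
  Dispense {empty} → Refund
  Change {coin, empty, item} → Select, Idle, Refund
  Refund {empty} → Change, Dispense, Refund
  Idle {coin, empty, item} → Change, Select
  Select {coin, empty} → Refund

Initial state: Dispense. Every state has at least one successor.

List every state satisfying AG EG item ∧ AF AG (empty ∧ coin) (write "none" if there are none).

States satisfying EG item: {Change, Idle}.
States satisfying AG EG item: ∅.
States satisfying AG (empty ∧ coin): ∅.
States satisfying AF AG (empty ∧ coin): ∅.
States satisfying AG EG item ∧ AF AG (empty ∧ coin): ∅.

none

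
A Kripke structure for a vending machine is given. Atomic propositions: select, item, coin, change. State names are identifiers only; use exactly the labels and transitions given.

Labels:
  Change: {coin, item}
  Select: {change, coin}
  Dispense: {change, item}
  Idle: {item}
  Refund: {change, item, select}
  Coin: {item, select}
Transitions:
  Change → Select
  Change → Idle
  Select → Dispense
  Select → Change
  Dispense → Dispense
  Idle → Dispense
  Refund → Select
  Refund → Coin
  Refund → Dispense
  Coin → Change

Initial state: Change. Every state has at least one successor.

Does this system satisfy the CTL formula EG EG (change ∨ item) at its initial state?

States satisfying EG (change ∨ item): {Change, Select, Dispense, Idle, Refund, Coin}.
States satisfying EG EG (change ∨ item): {Change, Select, Dispense, Idle, Refund, Coin}.
Change ∈ Sat(EG EG (change ∨ item)).

Yes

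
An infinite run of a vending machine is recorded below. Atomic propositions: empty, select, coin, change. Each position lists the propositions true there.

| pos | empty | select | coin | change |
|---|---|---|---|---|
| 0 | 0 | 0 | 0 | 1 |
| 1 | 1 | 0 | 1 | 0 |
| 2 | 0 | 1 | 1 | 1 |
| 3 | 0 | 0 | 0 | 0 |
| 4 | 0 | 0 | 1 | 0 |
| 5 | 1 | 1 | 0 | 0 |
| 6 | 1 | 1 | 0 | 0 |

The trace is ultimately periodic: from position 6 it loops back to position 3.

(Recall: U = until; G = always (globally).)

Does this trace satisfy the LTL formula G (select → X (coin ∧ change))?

No

select → X (coin ∧ change) must hold at every position from 0 onward. It fails at position 2, so G (select → X (coin ∧ change)) is false.
Positions where select holds: 2, 5, 6.
Check X (coin ∧ change) at each: 2→fails, 5→fails, 6→fails.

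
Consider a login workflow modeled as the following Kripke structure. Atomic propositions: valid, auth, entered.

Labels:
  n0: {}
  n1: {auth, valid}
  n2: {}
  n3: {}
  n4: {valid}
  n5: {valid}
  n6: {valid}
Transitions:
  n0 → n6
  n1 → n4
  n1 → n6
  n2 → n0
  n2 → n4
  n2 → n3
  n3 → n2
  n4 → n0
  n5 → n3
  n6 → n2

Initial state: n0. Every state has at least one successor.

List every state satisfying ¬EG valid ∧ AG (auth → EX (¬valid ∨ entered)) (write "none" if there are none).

States satisfying valid: {n1, n4, n5, n6}.
States satisfying EG valid: ∅.
States satisfying ¬EG valid: {n0, n1, n2, n3, n4, n5, n6}.
States satisfying auth → EX (¬valid ∨ entered): {n0, n2, n3, n4, n5, n6}.
States satisfying AG (auth → EX (¬valid ∨ entered)): {n0, n2, n3, n4, n5, n6}.
States satisfying ¬EG valid ∧ AG (auth → EX (¬valid ∨ entered)): {n0, n2, n3, n4, n5, n6}.

{n0, n2, n3, n4, n5, n6}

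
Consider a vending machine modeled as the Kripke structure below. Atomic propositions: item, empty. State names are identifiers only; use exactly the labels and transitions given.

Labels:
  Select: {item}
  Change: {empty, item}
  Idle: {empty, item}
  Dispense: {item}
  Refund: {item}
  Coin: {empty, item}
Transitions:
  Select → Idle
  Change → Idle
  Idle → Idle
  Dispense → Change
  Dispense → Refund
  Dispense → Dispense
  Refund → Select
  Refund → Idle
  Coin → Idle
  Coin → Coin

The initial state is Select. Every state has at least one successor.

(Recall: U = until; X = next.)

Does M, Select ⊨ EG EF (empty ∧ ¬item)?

No

States satisfying EF (empty ∧ ¬item): ∅.
States satisfying EG EF (empty ∧ ¬item): ∅.
No suitable path/successor from Select witnesses the formula.
Select ∉ Sat(EG EF (empty ∧ ¬item)).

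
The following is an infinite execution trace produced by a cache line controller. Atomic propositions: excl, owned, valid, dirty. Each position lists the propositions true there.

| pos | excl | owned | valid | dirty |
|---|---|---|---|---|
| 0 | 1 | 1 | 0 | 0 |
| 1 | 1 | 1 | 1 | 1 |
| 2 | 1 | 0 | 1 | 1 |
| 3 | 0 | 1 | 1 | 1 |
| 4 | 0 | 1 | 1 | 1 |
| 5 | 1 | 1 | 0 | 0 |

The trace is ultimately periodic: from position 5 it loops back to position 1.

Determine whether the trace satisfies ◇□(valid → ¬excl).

Does not hold

□(valid → ¬excl) is false at every position 0..5, so it never becomes true and ◇□(valid → ¬excl) fails.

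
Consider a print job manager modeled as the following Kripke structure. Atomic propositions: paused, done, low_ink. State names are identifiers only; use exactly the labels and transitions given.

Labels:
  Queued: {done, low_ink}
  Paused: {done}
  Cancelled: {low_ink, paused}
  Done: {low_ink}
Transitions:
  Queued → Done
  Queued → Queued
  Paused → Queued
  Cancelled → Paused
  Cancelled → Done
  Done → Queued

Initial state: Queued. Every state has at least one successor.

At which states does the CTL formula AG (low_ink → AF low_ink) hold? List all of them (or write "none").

{Queued, Paused, Cancelled, Done}

States satisfying low_ink → AF low_ink: {Queued, Paused, Cancelled, Done}.
States satisfying AG (low_ink → AF low_ink): {Queued, Paused, Cancelled, Done}.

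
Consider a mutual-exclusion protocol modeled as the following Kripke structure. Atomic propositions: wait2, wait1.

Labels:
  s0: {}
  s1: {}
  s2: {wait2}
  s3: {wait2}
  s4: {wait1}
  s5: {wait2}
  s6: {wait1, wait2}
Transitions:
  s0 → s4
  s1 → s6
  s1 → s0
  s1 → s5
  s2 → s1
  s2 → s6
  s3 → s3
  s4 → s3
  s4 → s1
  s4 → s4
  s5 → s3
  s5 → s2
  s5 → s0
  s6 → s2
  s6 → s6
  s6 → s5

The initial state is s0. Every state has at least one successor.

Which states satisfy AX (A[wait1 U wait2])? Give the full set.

{s3, s6}

States satisfying A[wait1 U wait2]: {s2, s3, s5, s6}.
States satisfying AX (A[wait1 U wait2]): {s3, s6}.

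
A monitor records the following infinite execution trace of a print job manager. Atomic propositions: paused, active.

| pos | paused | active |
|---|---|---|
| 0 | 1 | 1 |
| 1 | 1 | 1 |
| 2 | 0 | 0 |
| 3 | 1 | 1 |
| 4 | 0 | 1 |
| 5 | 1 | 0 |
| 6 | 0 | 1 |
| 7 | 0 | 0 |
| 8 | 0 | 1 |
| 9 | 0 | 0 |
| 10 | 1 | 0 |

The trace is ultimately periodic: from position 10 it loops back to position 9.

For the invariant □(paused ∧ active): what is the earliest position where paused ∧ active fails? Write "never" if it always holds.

2

Check paused ∧ active at each position in order: 0 ✓, 1 ✓.
At position 2 the labels are {}, so paused ∧ active is false there. This is the first violation.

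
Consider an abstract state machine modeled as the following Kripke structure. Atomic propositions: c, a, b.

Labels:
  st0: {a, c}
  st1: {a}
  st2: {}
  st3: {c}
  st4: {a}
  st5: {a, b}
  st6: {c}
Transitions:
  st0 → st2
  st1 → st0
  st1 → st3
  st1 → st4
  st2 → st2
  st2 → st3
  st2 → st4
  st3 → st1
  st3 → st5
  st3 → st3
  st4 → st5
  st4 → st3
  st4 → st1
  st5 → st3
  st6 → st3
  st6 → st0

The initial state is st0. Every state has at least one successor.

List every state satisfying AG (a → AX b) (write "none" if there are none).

States satisfying a → AX b: {st2, st3, st6}.
States satisfying AG (a → AX b): ∅.

none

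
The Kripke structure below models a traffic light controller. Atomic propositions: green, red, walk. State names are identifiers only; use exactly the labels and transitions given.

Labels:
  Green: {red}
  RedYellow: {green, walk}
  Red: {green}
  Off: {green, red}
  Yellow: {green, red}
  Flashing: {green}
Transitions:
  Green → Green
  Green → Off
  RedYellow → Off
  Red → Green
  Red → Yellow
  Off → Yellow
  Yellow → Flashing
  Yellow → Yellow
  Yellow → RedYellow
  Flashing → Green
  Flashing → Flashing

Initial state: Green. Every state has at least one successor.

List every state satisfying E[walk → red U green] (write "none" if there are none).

States satisfying walk → red: {Green, Red, Off, Yellow, Flashing}.
States satisfying green: {RedYellow, Red, Off, Yellow, Flashing}.
States satisfying E[walk → red U green]: {Green, RedYellow, Red, Off, Yellow, Flashing}.

{Green, RedYellow, Red, Off, Yellow, Flashing}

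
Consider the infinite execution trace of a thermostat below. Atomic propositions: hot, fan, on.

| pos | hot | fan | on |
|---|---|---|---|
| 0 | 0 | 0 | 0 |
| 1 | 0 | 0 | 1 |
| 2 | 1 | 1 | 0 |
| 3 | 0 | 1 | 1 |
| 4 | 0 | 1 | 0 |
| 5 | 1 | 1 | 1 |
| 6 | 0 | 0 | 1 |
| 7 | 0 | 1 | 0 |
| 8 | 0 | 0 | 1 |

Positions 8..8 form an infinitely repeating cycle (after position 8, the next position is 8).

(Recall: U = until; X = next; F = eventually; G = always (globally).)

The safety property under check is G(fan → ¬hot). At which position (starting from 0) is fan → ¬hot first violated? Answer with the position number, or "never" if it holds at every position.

Check fan → ¬hot at each position in order: 0 ✓, 1 ✓.
At position 2 the labels are {fan, hot}, so fan → ¬hot is false there. This is the first violation.

2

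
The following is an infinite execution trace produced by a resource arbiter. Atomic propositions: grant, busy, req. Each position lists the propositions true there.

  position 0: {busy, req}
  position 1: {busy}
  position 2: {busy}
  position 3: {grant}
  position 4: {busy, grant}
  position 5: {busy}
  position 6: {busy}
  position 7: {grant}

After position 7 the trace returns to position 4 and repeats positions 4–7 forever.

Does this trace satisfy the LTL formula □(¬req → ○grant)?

Does not hold

¬req → ○grant must hold at every position from 0 onward. It fails at position 1, so □(¬req → ○grant) is false.
Positions where ¬req holds: 1, 2, 3, 4, 5, 6, 7.
Check ○grant at each: 1→fails, 2→ok, 3→ok, 4→fails, 5→fails, 6→ok, 7→ok.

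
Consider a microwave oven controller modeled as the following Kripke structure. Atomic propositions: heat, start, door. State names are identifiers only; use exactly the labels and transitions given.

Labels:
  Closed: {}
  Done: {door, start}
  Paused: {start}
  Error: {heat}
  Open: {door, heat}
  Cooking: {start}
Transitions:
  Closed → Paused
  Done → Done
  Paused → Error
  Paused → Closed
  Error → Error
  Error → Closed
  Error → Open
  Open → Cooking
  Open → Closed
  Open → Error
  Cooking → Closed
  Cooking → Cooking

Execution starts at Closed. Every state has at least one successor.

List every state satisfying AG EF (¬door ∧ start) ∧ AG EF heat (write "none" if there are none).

States satisfying EF (¬door ∧ start): {Closed, Paused, Error, Open, Cooking}.
States satisfying AG EF (¬door ∧ start): {Closed, Paused, Error, Open, Cooking}.
States satisfying EF heat: {Closed, Paused, Error, Open, Cooking}.
States satisfying AG EF heat: {Closed, Paused, Error, Open, Cooking}.
States satisfying AG EF (¬door ∧ start) ∧ AG EF heat: {Closed, Paused, Error, Open, Cooking}.

{Closed, Paused, Error, Open, Cooking}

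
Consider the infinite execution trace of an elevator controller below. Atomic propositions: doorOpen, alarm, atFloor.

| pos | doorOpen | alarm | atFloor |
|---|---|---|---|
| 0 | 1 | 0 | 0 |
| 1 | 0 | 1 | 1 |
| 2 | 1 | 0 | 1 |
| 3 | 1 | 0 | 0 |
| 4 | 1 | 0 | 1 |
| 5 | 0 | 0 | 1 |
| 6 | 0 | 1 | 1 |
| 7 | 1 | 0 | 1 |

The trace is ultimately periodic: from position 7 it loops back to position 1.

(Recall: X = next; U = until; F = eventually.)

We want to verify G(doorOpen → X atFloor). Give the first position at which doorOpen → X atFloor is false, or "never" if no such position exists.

2

Check doorOpen → X atFloor at each position in order: 0 ✓, 1 ✓.
At position 2 the labels are {atFloor, doorOpen} and the next position 3 has {doorOpen}, so doorOpen → X atFloor is false there. This is the first violation.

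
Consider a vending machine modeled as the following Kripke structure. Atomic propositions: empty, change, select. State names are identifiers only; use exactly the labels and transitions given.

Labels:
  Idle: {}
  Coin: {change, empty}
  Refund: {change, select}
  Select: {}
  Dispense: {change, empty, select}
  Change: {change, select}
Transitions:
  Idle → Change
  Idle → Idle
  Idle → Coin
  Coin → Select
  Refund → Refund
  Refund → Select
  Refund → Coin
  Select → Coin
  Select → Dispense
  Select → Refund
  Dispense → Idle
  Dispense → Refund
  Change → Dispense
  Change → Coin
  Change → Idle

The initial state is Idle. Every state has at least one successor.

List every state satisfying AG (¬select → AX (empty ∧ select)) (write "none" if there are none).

States satisfying ¬select → AX (empty ∧ select): {Refund, Dispense, Change}.
States satisfying AG (¬select → AX (empty ∧ select)): ∅.

none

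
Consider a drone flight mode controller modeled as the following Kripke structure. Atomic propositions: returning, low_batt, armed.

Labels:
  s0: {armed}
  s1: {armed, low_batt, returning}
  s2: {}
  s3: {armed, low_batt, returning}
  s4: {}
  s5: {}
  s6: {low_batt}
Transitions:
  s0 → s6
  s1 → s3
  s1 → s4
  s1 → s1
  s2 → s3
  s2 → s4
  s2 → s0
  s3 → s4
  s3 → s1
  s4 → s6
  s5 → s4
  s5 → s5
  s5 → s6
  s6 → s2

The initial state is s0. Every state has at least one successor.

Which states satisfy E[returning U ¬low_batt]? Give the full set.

{s0, s1, s2, s3, s4, s5}

States satisfying returning: {s1, s3}.
States satisfying ¬low_batt: {s0, s2, s4, s5}.
States satisfying E[returning U ¬low_batt]: {s0, s1, s2, s3, s4, s5}.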